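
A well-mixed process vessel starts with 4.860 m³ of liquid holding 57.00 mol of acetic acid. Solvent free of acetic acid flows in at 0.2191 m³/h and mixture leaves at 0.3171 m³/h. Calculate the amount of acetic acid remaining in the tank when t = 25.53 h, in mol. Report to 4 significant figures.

5.490 mol

Total volume: dV/dt = Q_in − Q_out = -0.0980000 m³/h, so V(t) = 4.860 − 0.0980000 t and V(25.53) = 2.35806 m³.
No acetic acid enters, so dm/dt = −Q_out · (m/V).
Separate: dm/m = −Q_out dt/V(t) ⇒ ln(m/m₀) = −(Q_out/(Q_in−Q_out)) ln(V/V₀).
m = m₀ (V₀/V)^(Q_out/(Q_in−Q_out)) = 57.00 × (4.860/2.35806)^(-3.23571) = 5.49031 mol.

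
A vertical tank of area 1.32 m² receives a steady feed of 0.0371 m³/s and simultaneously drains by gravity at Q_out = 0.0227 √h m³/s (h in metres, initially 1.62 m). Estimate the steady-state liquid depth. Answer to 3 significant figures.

Level balance: A dh/dt = 0.0371 − 0.0227 √h. Setting dh/dt = 0:
Q_in = 0.0227 √h_ss ⇒ √h_ss = 0.0371/0.0227 = 1.6344.
h_ss = 1.6344² = 2.6711 m. (Since h₀ = 1.62 m < h_ss, the level will rise toward this value.)

2.67 m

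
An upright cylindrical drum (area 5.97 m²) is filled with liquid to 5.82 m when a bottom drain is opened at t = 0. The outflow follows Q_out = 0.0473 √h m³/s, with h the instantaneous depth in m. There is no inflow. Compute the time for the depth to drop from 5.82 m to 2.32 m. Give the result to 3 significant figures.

With no inflow, A dh/dt = −0.0473 √h.
This is separable: 2 d(√h)/dt = −0.0473/A, so √h = √h₀ − (0.0473/(2A)) t.
t = 2A(√h₀ − √h)/0.0473 = 2·5.97·(√5.82 − √2.32)/0.0473
  = 11.940 × (2.4125 − 1.5232) / 0.0473 = 224.49 s.

224 s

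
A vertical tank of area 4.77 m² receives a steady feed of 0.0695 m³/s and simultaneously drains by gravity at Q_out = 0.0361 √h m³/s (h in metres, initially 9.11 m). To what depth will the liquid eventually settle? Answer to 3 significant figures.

3.71 m

Mass balance (ρ constant): A dh/dt = Q_in − 0.0361 √h. At steady state dh/dt = 0:
Q_in = 0.0361 √h_ss ⇒ √h_ss = 0.0695/0.0361 = 1.9252.
h_ss = 1.9252² = 3.7064 m. (Since h₀ = 9.11 m > h_ss, the level will fall toward this value.)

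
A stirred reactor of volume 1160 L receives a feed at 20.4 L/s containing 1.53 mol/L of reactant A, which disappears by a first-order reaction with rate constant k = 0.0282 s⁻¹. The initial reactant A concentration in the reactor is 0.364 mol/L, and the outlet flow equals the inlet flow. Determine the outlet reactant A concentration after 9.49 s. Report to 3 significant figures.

Species balance: V dC/dt = Q C_in − Q C − k V C.
This is linear with rate a = Q/V + k = 0.045786 s⁻¹.
C_ss = Q C_in/(Q + kV) = 0.58766 mol/L; C(t) = C_ss + (C₀ − C_ss) e^(−a t).
C(9.49) = 0.58766 + (-0.22366)·e^(−0.045786·9.49) = 0.58766 + (-0.22366)·0.64758 = 0.44282 mol/L.

0.443 mol/L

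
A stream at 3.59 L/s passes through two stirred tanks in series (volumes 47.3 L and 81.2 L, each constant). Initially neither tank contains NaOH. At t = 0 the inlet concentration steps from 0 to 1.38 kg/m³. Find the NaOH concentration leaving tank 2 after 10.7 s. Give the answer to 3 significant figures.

0.175 kg/m³

Each tank obeys Vᵢ dCᵢ/dt = Q(Cᵢ₋₁ − Cᵢ), so τᵢ = Vᵢ/Q.
τ₁ = 47.3/3.59 = 13.175 s; τ₂ = 81.2/3.59 = 22.618 s.
Tank 1: C₁ = C_in(1 − e^(−t/τ₁)). Tank 2 (τ₁ ≠ τ₂): C₂ = C_in[1 − (τ₁ e^(−t/τ₁) − τ₂ e^(−t/τ₂))/(τ₁ − τ₂)].
At t = 10.7: e^(−t/τ₁) = 0.44392, e^(−t/τ₂) = 0.62309.
C₂ = 1.38·[1 − (13.175·0.44392 − 22.618·0.62309)/(-9.4429)] = 1.38·0.12692 = 0.17515 kg/m³.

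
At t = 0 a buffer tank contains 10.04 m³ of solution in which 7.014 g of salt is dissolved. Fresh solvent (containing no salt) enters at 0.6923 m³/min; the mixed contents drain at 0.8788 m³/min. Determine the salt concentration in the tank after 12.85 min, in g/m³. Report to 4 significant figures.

0.2538 g/m³

Total volume: dV/dt = Q_in − Q_out = -0.186500 m³/min, so V(t) = 10.04 − 0.186500 t and V(12.85) = 7.64347 m³.
Species balance (pure solvent in): dm/dt = −Q_out · m/V(t).
Separate: dm/m = −Q_out dt/V(t) ⇒ ln(m/m₀) = −(Q_out/(Q_in−Q_out)) ln(V/V₀).
m = m₀ (V₀/V)^(Q_out/(Q_in−Q_out)) = 7.014 × (10.04/7.64347)^(-4.71206) = 1.94024 g.
C = m/V = 1.94024/7.64347 = 0.253843 g/m³.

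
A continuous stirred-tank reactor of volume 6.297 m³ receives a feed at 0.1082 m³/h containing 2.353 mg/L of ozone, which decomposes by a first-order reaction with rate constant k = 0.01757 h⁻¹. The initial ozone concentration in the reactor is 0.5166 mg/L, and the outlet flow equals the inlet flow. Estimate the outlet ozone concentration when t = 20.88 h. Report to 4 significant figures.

0.8503 mg/L

V dC/dt = Q(C_in − C) − k V C.
dC/dt = (Q/V) C_in − (Q/V + k) C; effective rate a = Q/V + k = 0.0171828 + 0.01757 = 0.0347528 h⁻¹.
C_ss = Q C_in/(Q + kV) = 1.16339 mg/L; C(t) = C_ss + (C₀ − C_ss) e^(−a t).
C(20.88) = 1.16339 + (-0.646791)·e^(−0.0347528·20.88) = 1.16339 + (-0.646791)·0.484016 = 0.850334 mg/L.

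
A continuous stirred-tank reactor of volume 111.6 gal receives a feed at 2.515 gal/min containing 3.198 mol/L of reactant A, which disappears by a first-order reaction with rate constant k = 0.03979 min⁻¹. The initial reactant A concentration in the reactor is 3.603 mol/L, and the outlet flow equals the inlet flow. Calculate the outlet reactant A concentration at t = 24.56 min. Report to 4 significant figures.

Accumulation = in − out − consumed: V dC/dt = Q C_in − Q C − k V C.
This is linear with rate a = Q/V + k = 0.0623258 min⁻¹.
C_ss = Q C_in/(Q + kV) = 1.15634 mol/L; C(t) = C_ss + (C₀ − C_ss) e^(−a t).
C(24.56) = 1.15634 + (2.44666)·e^(−0.0623258·24.56) = 1.15634 + (2.44666)·0.216379 = 1.68574 mol/L.

1.686 mol/L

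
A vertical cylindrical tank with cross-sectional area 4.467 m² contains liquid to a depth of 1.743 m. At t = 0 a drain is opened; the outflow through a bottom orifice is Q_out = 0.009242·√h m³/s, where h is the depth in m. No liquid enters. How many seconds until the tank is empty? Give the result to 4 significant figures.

With no inflow, A dh/dt = −0.009242 √h.
This is separable: 2 d(√h)/dt = −0.009242/A, so √h = √h₀ − (0.009242/(2A)) t.
Set h = 0: 2√h₀ = (0.009242/A) t_empty ⇒ t_empty = 2A√h₀/0.009242.
t_empty = 2·4.467·√1.743/0.009242 = 8.93400·1.32023/0.009242 = 1276.23 s.

1276 s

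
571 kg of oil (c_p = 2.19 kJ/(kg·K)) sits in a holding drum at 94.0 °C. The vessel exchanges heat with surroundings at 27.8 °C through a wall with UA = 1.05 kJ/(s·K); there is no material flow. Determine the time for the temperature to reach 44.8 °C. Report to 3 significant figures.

Lumped-capacitance energy balance: M c_p dT/dt = UA(T_amb − T).
τ = M c_p/UA = 1190.9 s; T_ss = T_amb = 27.800 °C.
T(t) = T_ss + (T₀ − T_ss)e^(−t/τ); set T = 44.8:
t = −τ ln[(T − T_ss)/(T₀ − T_ss)] = −1190.9 · ln(0.25680) = 1619.0 s.

1620 s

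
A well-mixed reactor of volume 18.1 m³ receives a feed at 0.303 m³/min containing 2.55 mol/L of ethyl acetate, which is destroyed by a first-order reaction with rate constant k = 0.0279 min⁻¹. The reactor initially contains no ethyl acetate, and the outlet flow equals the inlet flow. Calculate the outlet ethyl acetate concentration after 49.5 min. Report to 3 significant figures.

Species balance: V dC/dt = Q C_in − Q C − k V C.
This is linear with rate a = Q/V + k = 0.044640 min⁻¹.
C_ss = Q C_in/(Q + kV) = 0.95626 mol/L; C(t) = C_ss + (C₀ − C_ss) e^(−a t).
C(49.5) = 0.95626 + (-0.95626)·e^(−0.044640·49.5) = 0.95626 + (-0.95626)·0.10973 = 0.85133 mol/L.

0.851 mol/L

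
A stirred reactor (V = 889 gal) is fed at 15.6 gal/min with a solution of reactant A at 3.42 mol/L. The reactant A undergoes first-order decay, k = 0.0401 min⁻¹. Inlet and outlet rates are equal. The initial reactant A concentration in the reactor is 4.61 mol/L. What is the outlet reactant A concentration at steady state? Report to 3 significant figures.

1.04 mol/L

Accumulation = in − out − consumed: V dC/dt = Q C_in − Q C − k V C.
Steady state (dC/dt = 0): C_ss = Q C_in/(Q + kV) = C_in/(1 + kV/Q).
C_ss = 15.6·3.42/(15.6 + 0.0401·889) = 53.352/51.249 = 1.0410 mol/L.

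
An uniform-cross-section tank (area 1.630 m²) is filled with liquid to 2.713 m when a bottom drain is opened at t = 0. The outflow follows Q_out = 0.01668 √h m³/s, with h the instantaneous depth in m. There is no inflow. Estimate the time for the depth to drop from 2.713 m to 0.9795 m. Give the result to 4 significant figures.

128.5 s

A dh/dt = −Q_out = −0.01668 √h.
This is separable: 2 d(√h)/dt = −0.01668/A, so √h = √h₀ − (0.01668/(2A)) t.
t = 2A(√h₀ − √h)/0.01668 = 2·1.630·(√2.713 − √0.9795)/0.01668
  = 3.26000 × (1.64712 − 0.989697) / 0.01668 = 128.489 s.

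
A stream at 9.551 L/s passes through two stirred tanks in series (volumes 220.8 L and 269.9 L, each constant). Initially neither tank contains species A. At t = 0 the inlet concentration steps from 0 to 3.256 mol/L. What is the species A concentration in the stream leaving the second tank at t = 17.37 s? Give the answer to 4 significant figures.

0.4834 mol/L

Each tank obeys Vᵢ dCᵢ/dt = Q(Cᵢ₋₁ − Cᵢ), so τᵢ = Vᵢ/Q.
τ₁ = 220.8/9.551 = 23.1180 s; τ₂ = 269.9/9.551 = 28.2588 s.
Tank 1: C₁ = C_in(1 − e^(−t/τ₁)). Tank 2 (τ₁ ≠ τ₂): C₂ = C_in[1 − (τ₁ e^(−t/τ₁) − τ₂ e^(−t/τ₂))/(τ₁ − τ₂)].
At t = 17.37: e^(−t/τ₁) = 0.471723, e^(−t/τ₂) = 0.540816.
C₂ = 3.256·[1 − (23.1180·0.471723 − 28.2588·0.540816)/(-5.14082)] = 3.256·0.148476 = 0.483436 mol/L.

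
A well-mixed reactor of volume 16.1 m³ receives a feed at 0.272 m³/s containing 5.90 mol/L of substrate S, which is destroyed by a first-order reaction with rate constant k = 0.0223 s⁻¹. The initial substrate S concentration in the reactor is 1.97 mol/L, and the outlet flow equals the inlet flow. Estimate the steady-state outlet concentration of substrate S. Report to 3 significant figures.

Species balance: V dC/dt = Q C_in − Q C − k V C.
Steady state (dC/dt = 0): C_ss = Q C_in/(Q + kV) = C_in/(1 + kV/Q).
C_ss = 0.272·5.90/(0.272 + 0.0223·16.1) = 1.6048/0.63103 = 2.5431 mol/L.

2.54 mol/L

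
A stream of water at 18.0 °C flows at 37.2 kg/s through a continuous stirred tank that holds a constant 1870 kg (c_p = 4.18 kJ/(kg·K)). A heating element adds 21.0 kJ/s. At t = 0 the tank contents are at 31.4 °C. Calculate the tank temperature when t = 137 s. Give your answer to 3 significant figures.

Heat balance on the well-mixed liquid: M c_p dT/dt = ṁ c_p (T_in − T) + 21.0.
Rearrange: dT/dt = (T_ss − T)/τ with τ = M/ṁ = 50.269 s and T_ss = T_in + Q̇/(ṁ c_p) = 18.135 °C.
Solution: T(t) = T_ss + (T₀ − T_ss) e^(−t/τ).
T(137) = 18.135 + (13.265)·e^(−137/50.269) = 18.135 + (13.265)·0.065523 = 19.004 °C.

19.0 °C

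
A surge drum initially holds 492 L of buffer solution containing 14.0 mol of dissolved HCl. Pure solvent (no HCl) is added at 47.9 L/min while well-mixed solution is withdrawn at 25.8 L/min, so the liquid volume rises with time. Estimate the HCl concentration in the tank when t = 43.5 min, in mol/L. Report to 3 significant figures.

0.00272 mol/L

Let m(t) be the amount of HCl. Volume: V(t) = V₀ + (Q_in − Q_out) t = 492 + 22.100 t; V(43.5) = 1453.3 L.
No HCl enters, so dm/dt = −Q_out · (m/V).
dm/m = −Q_out dt/(V₀ + 22.100 t); integrating gives ln(m/m₀) = −(Q_out/(Q_in−Q_out)) ln(V/V₀).
m = m₀ (V₀/V)^(Q_out/(Q_in−Q_out)) = 14.0 × (492/1453.3)^(1.1674) = 3.9534 mol.
C = m/V = 3.9534/1453.3 = 0.0027202 mol/L.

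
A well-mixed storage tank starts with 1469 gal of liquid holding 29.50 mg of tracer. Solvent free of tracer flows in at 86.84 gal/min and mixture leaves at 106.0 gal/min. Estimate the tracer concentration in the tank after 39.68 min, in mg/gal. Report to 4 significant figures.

0.0007381 mg/gal

Total volume: dV/dt = Q_in − Q_out = -19.1600 gal/min, so V(t) = 1469 − 19.1600 t and V(39.68) = 708.731 gal.
Solute balance: dm/dt = 0 − Q_out C = −Q_out m/V(t).
dm/m = −Q_out dt/(V₀ − 19.1600 t); integrating gives ln(m/m₀) = −(Q_out/(Q_in−Q_out)) ln(V/V₀).
m = m₀ (V₀/V)^(Q_out/(Q_in−Q_out)) = 29.50 × (1469/708.731)^(-5.53236) = 0.523128 mg.
C = m/V = 0.523128/708.731 = 0.000738119 mg/gal.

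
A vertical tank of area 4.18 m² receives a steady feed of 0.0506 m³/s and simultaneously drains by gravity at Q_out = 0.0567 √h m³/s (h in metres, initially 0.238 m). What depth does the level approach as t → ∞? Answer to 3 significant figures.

0.796 m

Level balance: A dh/dt = 0.0506 − 0.0567 √h. Setting dh/dt = 0:
Q_in = 0.0567 √h_ss ⇒ √h_ss = 0.0506/0.0567 = 0.89242.
h_ss = 0.89242² = 0.79641 m. (Since h₀ = 0.238 m < h_ss, the level will rise toward this value.)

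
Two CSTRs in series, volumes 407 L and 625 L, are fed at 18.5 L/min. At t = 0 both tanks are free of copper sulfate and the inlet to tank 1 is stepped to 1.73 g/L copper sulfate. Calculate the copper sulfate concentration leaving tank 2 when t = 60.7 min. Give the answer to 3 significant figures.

1.11 g/L

Species balance on tank i: dCᵢ/dt = (Cᵢ₋₁ − Cᵢ)/τᵢ with τᵢ = Vᵢ/Q.
τ₁ = 407/18.5 = 22.000 min; τ₂ = 625/18.5 = 33.784 min.
Solving the cascade with C₁(0)=C₂(0)=0 gives C₂(t) = C_in[1 − (τ₁ e^(−t/τ₁) − τ₂ e^(−t/τ₂))/(τ₁ − τ₂)].
At t = 60.7: e^(−t/τ₁) = 0.063349, e^(−t/τ₂) = 0.16584.
C₂ = 1.73·[1 − (22.000·0.063349 − 33.784·0.16584)/(-11.784)] = 1.73·0.64281 = 1.1121 g/L.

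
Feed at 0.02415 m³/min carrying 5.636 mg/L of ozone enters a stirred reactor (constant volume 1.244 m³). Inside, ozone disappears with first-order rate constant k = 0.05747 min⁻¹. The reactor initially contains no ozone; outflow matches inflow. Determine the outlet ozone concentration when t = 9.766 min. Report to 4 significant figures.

V dC/dt = Q(C_in − C) − k V C.
dC/dt = (Q/V) C_in − (Q/V + k) C; effective rate a = Q/V + k = 0.0194132 + 0.05747 = 0.0768832 min⁻¹.
C_ss = Q C_in/(Q + kV) = 1.42310 mg/L; C(t) = C_ss + (C₀ − C_ss) e^(−a t).
C(9.766) = 1.42310 + (-1.42310)·e^(−0.0768832·9.766) = 1.42310 + (-1.42310)·0.471969 = 0.751442 mg/L.

0.7514 mg/L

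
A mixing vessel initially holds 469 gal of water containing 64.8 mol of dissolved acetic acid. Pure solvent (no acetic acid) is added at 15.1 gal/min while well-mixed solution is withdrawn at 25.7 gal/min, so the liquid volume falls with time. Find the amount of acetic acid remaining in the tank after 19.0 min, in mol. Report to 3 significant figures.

16.6 mol

Total volume: dV/dt = Q_in − Q_out = -10.600 gal/min, so V(t) = 469 − 10.600 t and V(19.0) = 267.60 gal.
No acetic acid enters, so dm/dt = −Q_out · (m/V).
Separate: dm/m = −Q_out dt/V(t) ⇒ ln(m/m₀) = −(Q_out/(Q_in−Q_out)) ln(V/V₀).
m = m₀ (V₀/V)^(Q_out/(Q_in−Q_out)) = 64.8 × (469/267.60)^(-2.4245) = 16.625 mol.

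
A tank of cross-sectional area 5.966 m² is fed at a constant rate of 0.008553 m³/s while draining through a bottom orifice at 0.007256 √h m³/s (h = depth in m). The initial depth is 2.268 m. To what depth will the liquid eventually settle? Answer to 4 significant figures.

A dh/dt = Q_in − 0.007256 √h. Steady state requires inflow = outflow:
Q_in = 0.007256 √h_ss ⇒ √h_ss = 0.008553/0.007256 = 1.17875.
h_ss = 1.17875² = 1.38945 m. (Since h₀ = 2.268 m > h_ss, the level will fall toward this value.)

1.389 m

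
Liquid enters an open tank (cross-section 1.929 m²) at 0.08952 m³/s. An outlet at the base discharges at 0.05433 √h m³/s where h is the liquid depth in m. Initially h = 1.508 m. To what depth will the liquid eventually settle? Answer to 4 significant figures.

Accumulation of liquid (constant cross-section A): A dh/dt = Q_in − 0.05433 √h. At steady state dh/dt = 0:
Q_in = 0.05433 √h_ss ⇒ √h_ss = 0.08952/0.05433 = 1.64771.
h_ss = 1.64771² = 2.71494 m. (Since h₀ = 1.508 m < h_ss, the level will rise toward this value.)

2.715 m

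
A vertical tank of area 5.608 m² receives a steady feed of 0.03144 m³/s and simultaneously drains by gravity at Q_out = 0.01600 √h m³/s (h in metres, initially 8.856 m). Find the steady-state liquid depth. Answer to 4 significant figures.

Mass balance (ρ constant): A dh/dt = Q_in − 0.01600 √h. At steady state dh/dt = 0:
Q_in = 0.01600 √h_ss ⇒ √h_ss = 0.03144/0.01600 = 1.96500.
h_ss = 1.96500² = 3.86123 m. (Since h₀ = 8.856 m > h_ss, the level will fall toward this value.)

3.861 m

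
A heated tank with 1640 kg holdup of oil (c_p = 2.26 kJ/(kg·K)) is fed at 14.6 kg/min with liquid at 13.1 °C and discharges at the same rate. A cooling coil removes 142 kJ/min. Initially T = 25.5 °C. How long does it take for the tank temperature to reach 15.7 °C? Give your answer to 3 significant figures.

M c_p dT/dt = ṁ c_p (T_in − T) − Q̇.
τ = M/ṁ = 112.33 min; T_ss = T_in − Q̇/(ṁ c_p) = 8.7964 °C.
T(t) = T_ss + (T₀ − T_ss) e^(−t/τ). Set T = 15.7:
e^(−t/τ) = (15.7 − 8.7964)/(25.5 − 8.7964) = 0.41330
t = −112.33 · ln(0.41330) = 99.252 min.

99.3 min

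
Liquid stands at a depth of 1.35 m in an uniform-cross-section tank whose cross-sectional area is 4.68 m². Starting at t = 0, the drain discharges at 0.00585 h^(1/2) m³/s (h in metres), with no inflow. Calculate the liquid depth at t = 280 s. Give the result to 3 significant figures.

Volume balance on the tank: A dh/dt = −0.00585 √h.
∫ h^(−1/2) dh = −(0.00585/A) ∫ dt, giving 2√h = 2√h₀ − (0.00585/A) t.
√h = √1.35 − 0.00585·280/(2·4.68) = 1.1619 − 0.17500 = 0.98690.
h = 0.98690² = 0.97396 m.

0.974 m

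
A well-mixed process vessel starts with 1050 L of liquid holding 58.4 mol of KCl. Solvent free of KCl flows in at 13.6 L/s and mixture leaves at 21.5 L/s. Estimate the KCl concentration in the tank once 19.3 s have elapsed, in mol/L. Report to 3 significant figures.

0.0425 mol/L

Let m(t) be the amount of KCl. Volume: V(t) = V₀ + (Q_in − Q_out) t = 1050 − 7.9000 t; V(19.3) = 897.53 L.
Species balance (pure solvent in): dm/dt = −Q_out · m/V(t).
Separate: dm/m = −Q_out dt/V(t) ⇒ ln(m/m₀) = −(Q_out/(Q_in−Q_out)) ln(V/V₀).
m = m₀ (V₀/V)^(Q_out/(Q_in−Q_out)) = 58.4 × (1050/897.53)^(-2.7215) = 38.104 mol.
C = m/V = 38.104/897.53 = 0.042454 mol/L.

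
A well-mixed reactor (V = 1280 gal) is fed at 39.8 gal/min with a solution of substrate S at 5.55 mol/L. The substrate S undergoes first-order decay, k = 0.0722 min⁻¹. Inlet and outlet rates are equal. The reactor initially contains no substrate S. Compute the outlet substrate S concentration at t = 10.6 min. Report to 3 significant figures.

Accumulation = in − out − consumed: V dC/dt = Q C_in − Q C − k V C.
This is linear with rate a = Q/V + k = 0.10329 min⁻¹.
C_ss = Q C_in/(Q + kV) = 1.6707 mol/L; C(t) = C_ss + (C₀ − C_ss) e^(−a t).
C(10.6) = 1.6707 + (-1.6707)·e^(−0.10329·10.6) = 1.6707 + (-1.6707)·0.33457 = 1.1117 mol/L.

1.11 mol/L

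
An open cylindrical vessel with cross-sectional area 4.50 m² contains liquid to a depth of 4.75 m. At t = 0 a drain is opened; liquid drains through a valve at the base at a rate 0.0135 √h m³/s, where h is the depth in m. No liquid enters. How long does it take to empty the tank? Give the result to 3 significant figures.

1450 s

A dh/dt = −Q_out = −0.0135 √h.
∫ h^(−1/2) dh = −(0.0135/A) ∫ dt, giving 2√h = 2√h₀ − (0.0135/A) t.
Tank is empty when √h = 0: t_empty = 2A√h₀/0.0135.
t_empty = 2·4.50·√4.75/0.0135 = 9.0000·2.1794/0.0135 = 1453.0 s.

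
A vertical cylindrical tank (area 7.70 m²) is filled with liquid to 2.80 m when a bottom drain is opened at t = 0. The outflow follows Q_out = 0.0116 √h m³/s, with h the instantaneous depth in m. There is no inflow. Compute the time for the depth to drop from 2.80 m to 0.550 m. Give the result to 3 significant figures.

1240 s

A dh/dt = −Q_out = −0.0116 √h.
Separate and integrate: 2(√h − √h₀) = −(0.0116/A) t.
t = 2A(√h₀ − √h)/0.0116 = 2·7.70·(√2.80 − √0.550)/0.0116
  = 15.400 × (1.6733 − 0.74162) / 0.0116 = 1236.9 s.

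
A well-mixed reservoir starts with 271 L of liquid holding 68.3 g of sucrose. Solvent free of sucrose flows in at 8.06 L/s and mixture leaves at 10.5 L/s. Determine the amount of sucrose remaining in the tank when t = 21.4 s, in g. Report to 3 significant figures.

Let m(t) be the amount of sucrose. Volume: V(t) = V₀ + (Q_in − Q_out) t = 271 − 2.4400 t; V(21.4) = 218.78 L.
No sucrose enters, so dm/dt = −Q_out · (m/V).
Separate: dm/m = −Q_out dt/V(t) ⇒ ln(m/m₀) = −(Q_out/(Q_in−Q_out)) ln(V/V₀).
m = m₀ (V₀/V)^(Q_out/(Q_in−Q_out)) = 68.3 × (271/218.78)^(-4.3033) = 27.190 g.

27.2 g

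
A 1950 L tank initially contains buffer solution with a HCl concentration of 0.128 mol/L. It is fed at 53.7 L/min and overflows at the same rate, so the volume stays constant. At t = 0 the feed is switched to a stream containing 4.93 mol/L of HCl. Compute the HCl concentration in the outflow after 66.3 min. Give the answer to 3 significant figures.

4.16 mol/L

Unsteady species balance (constant V, well mixed): V dC/dt = Q(C_in − C).
Rewrite as dC/dt + C/τ = C_in/τ, τ = V/Q = 36.313 min.
Solution: C(t) = C_in + (C₀ − C_in) e^(−t/τ).
C(66.3) = 4.93 + (0.128 − 4.93)·e^(−66.3/36.313) = 4.93 + (-4.8020)·0.16109 = 4.1565 mol/L.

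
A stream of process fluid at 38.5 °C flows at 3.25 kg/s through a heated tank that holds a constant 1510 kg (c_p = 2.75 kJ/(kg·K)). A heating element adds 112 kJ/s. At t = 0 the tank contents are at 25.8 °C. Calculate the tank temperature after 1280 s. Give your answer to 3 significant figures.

49.4 °C

M c_p dT/dt = ṁ c_p (T_in − T) + Q̇.
τ = M/ṁ = 464.62 s; T_ss = T_in + Q̇/(ṁ c_p) = 38.5 + 112/(3.25·2.75) = 51.031 °C.
Integrating: T(t) = T_ss + (T₀ − T_ss) e^(−t/τ).
T(1280) = 51.031 + (-25.231)·e^(−1280/464.62) = 51.031 + (-25.231)·0.063611 = 49.426 °C.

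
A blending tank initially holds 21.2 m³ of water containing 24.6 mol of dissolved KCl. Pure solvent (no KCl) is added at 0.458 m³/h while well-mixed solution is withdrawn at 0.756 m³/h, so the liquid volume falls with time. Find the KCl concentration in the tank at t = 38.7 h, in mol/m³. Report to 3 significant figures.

0.347 mol/m³

Total volume: dV/dt = Q_in − Q_out = -0.29800 m³/h, so V(t) = 21.2 − 0.29800 t and V(38.7) = 9.6674 m³.
Species balance (pure solvent in): dm/dt = −Q_out · m/V(t).
dm/m = −Q_out dt/(V₀ − 0.29800 t); integrating gives ln(m/m₀) = −(Q_out/(Q_in−Q_out)) ln(V/V₀).
m = m₀ (V₀/V)^(Q_out/(Q_in−Q_out)) = 24.6 × (21.2/9.6674)^(-2.5369) = 3.3557 mol.
C = m/V = 3.3557/9.6674 = 0.34711 mol/m³.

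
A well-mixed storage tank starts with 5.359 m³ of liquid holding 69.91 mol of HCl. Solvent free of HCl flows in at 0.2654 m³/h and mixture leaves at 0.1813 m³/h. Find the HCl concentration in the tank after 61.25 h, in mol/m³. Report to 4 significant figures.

Let m(t) be the amount of HCl. Volume: V(t) = V₀ + (Q_in − Q_out) t = 5.359 + 0.0841000 t; V(61.25) = 10.5101 m³.
No HCl enters, so dm/dt = −Q_out · (m/V).
dm/m = −Q_out dt/(V₀ + 0.0841000 t); integrating gives ln(m/m₀) = −(Q_out/(Q_in−Q_out)) ln(V/V₀).
m = m₀ (V₀/V)^(Q_out/(Q_in−Q_out)) = 69.91 × (5.359/10.5101)^(2.15577) = 16.3654 mol.
C = m/V = 16.3654/10.5101 = 1.55710 mol/m³.

1.557 mol/m³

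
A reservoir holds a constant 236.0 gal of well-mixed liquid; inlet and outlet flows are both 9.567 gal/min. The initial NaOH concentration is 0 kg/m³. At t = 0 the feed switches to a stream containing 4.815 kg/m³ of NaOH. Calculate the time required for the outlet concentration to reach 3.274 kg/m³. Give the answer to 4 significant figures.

28.10 min

Species balance: V dC/dt = Q(C_in − C) ⇒ τ = V/Q = 24.6681 min.
C(t) = C_in + (C₀ − C_in) e^(−t/τ). Set C = 3.274 and solve for t:
e^(−t/τ) = (C − C_in)/(C₀ − C_in) = (3.274 − 4.815)/(0 − 4.815) = 0.320042
t = −τ ln(…) = 24.6681 × 1.13930 = 28.1045 min.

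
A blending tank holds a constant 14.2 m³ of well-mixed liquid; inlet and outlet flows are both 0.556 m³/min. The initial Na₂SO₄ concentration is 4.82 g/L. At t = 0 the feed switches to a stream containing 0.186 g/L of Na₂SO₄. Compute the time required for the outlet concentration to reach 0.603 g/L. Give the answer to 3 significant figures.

Species balance: V dC/dt = Q(C_in − C) ⇒ τ = V/Q = 25.540 min.
C(t) = C_in + (C₀ − C_in) e^(−t/τ). Set C = 0.603 and solve for t:
e^(−t/τ) = (C − C_in)/(C₀ − C_in) = (0.603 − 0.186)/(4.82 − 0.186) = 0.089987
t = −τ ln(…) = 25.540 × 2.4081 = 61.502 min.

61.5 min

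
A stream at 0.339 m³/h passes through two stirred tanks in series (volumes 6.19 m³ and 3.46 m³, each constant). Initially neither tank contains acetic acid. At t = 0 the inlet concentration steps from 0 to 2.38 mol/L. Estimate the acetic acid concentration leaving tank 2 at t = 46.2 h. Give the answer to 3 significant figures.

1.98 mol/L

Time constants: τᵢ = Vᵢ/Q for each well-mixed tank.
τ₁ = 6.19/0.339 = 18.260 h; τ₂ = 3.46/0.339 = 10.206 h.
Solving the cascade with C₁(0)=C₂(0)=0 gives C₂(t) = C_in[1 − (τ₁ e^(−t/τ₁) − τ₂ e^(−t/τ₂))/(τ₁ − τ₂)].
At t = 46.2: e^(−t/τ₁) = 0.079645, e^(−t/τ₂) = 0.010818.
C₂ = 2.38·[1 − (18.260·0.079645 − 10.206·0.010818)/(8.0531)] = 2.38·0.83312 = 1.9828 mol/L.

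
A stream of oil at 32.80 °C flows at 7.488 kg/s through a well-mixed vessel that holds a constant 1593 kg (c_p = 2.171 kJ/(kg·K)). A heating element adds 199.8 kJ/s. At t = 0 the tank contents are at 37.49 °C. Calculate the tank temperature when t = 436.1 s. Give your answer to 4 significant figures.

44.11 °C

Unsteady energy balance on the tank contents: M c_p dT/dt = ṁ c_p (T_in − T) + 199.8.
τ = M/ṁ = 212.740 s; T_ss = T_in + Q̇/(ṁ c_p) = 32.80 + 199.8/(7.488·2.171) = 45.0905 °C.
Solution: T(t) = T_ss + (T₀ − T_ss) e^(−t/τ).
T(436.1) = 45.0905 + (-7.60051)·e^(−436.1/212.740) = 45.0905 + (-7.60051)·0.128746 = 44.1120 °C.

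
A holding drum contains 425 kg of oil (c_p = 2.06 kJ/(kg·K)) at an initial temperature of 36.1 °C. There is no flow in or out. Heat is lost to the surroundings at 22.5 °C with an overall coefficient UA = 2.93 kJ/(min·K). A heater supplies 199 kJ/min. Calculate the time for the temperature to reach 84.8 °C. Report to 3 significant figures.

Lumped-capacitance energy balance: M c_p dT/dt = UA(T_amb − T) + Q̇.
τ = M c_p/UA = 298.81 min; T_ss = T_amb + Q̇/UA = 22.5 + 199/2.93 = 90.418 °C.
T(t) = T_ss + (T₀ − T_ss)e^(−t/τ); set T = 84.8:
t = −τ ln[(T − T_ss)/(T₀ − T_ss)] = −298.81 · ln(0.10343) = 677.95 min.

678 min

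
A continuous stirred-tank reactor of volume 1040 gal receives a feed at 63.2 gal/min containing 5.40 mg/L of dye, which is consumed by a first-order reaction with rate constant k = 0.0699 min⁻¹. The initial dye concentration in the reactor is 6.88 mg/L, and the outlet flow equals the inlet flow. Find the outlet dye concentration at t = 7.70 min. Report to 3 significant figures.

4.11 mg/L

Accumulation = in − out − consumed: V dC/dt = Q C_in − Q C − k V C.
This is linear with rate a = Q/V + k = 0.13067 min⁻¹.
C_ss = Q C_in/(Q + kV) = 2.5113 mg/L; C(t) = C_ss + (C₀ − C_ss) e^(−a t).
C(7.70) = 2.5113 + (4.3687)·e^(−0.13067·7.70) = 2.5113 + (4.3687)·0.36562 = 4.1086 mg/L.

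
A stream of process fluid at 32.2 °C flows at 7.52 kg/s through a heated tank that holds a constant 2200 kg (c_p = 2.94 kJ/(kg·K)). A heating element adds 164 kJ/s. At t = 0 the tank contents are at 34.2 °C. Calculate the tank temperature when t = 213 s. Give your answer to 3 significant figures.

Heat balance on the well-mixed liquid: M c_p dT/dt = ṁ c_p (T_in − T) + 164.
τ = M/ṁ = 292.55 s; T_ss = T_in + Q̇/(ṁ c_p) = 32.2 + 164/(7.52·2.94) = 39.618 °C.
This is linear first-order; T(t) = T_ss + (T₀ − T_ss) e^(−t/τ).
T(213) = 39.618 + (-5.4179)·e^(−213/292.55) = 39.618 + (-5.4179)·0.48284 = 37.002 °C.

37.0 °C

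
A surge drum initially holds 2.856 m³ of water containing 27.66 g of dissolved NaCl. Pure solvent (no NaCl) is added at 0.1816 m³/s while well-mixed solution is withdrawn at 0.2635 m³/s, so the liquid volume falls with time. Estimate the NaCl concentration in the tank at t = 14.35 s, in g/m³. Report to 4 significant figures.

Total volume: dV/dt = Q_in − Q_out = -0.0819000 m³/s, so V(t) = 2.856 − 0.0819000 t and V(14.35) = 1.68073 m³.
Species balance (pure solvent in): dm/dt = −Q_out · m/V(t).
Separate: dm/m = −Q_out dt/V(t) ⇒ ln(m/m₀) = −(Q_out/(Q_in−Q_out)) ln(V/V₀).
m = m₀ (V₀/V)^(Q_out/(Q_in−Q_out)) = 27.66 × (2.856/1.68073)^(-3.21734) = 5.02379 g.
C = m/V = 5.02379/1.68073 = 2.98904 g/m³.

2.989 g/m³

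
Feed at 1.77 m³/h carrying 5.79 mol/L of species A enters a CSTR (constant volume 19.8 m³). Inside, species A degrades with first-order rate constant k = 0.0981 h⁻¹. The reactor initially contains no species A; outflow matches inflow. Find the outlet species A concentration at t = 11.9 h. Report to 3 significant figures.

2.46 mol/L

Accumulation = in − out − consumed: V dC/dt = Q C_in − Q C − k V C.
dC/dt = (Q/V) C_in − (Q/V + k) C; effective rate a = Q/V + k = 0.089394 + 0.0981 = 0.18749 h⁻¹.
C_ss = Q C_in/(Q + kV) = 2.7606 mol/L; C(t) = C_ss + (C₀ − C_ss) e^(−a t).
C(11.9) = 2.7606 + (-2.7606)·e^(−0.18749·11.9) = 2.7606 + (-2.7606)·0.10740 = 2.4641 mol/L.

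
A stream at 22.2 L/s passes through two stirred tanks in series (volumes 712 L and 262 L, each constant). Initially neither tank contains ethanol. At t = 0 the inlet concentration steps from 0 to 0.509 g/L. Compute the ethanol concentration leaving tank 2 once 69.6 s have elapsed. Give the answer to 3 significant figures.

0.418 g/L

Each tank obeys Vᵢ dCᵢ/dt = Q(Cᵢ₋₁ − Cᵢ), so τᵢ = Vᵢ/Q.
τ₁ = 712/22.2 = 32.072 s; τ₂ = 262/22.2 = 11.802 s.
Tank 1: C₁ = C_in(1 − e^(−t/τ₁)). Tank 2 (τ₁ ≠ τ₂): C₂ = C_in[1 − (τ₁ e^(−t/τ₁) − τ₂ e^(−t/τ₂))/(τ₁ − τ₂)].
At t = 69.6: e^(−t/τ₁) = 0.11416, e^(−t/τ₂) = 0.0027466.
C₂ = 0.509·[1 − (32.072·0.11416 − 11.802·0.0027466)/(20.270)] = 0.509·0.82097 = 0.41787 g/L.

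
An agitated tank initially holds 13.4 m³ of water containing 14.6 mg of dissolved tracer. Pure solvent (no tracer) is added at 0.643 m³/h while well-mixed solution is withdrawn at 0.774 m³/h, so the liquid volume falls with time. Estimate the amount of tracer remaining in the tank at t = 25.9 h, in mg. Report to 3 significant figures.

2.60 mg

Total volume: dV/dt = Q_in − Q_out = -0.13100 m³/h, so V(t) = 13.4 − 0.13100 t and V(25.9) = 10.007 m³.
Solute balance: dm/dt = 0 − Q_out C = −Q_out m/V(t).
dm/m = −Q_out dt/(V₀ − 0.13100 t); integrating gives ln(m/m₀) = −(Q_out/(Q_in−Q_out)) ln(V/V₀).
m = m₀ (V₀/V)^(Q_out/(Q_in−Q_out)) = 14.6 × (13.4/10.007)^(-5.9084) = 2.6013 mg.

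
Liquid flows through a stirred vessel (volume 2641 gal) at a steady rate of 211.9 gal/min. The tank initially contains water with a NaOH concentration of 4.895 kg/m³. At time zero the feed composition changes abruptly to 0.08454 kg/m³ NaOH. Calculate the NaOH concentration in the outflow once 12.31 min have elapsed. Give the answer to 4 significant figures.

Unsteady species balance (constant V, well mixed): V dC/dt = Q(C_in − C).
Time constant τ = V/Q = 2641/211.9 = 12.4634 min.
Solution: C(t) = C_in + (C₀ − C_in) e^(−t/τ).
C(12.31) = 0.08454 + (4.895 − 0.08454)·e^(−12.31/12.4634) = 0.08454 + (4.81046)·0.372436 = 1.87613 kg/m³.

1.876 kg/m³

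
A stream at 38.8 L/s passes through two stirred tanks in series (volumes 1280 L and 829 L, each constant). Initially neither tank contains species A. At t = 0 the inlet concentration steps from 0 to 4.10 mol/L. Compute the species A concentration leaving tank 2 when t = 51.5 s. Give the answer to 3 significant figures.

Species balance on tank i: dCᵢ/dt = (Cᵢ₋₁ − Cᵢ)/τᵢ with τᵢ = Vᵢ/Q.
τ₁ = 1280/38.8 = 32.990 s; τ₂ = 829/38.8 = 21.366 s.
Tank 1: C₁ = C_in(1 − e^(−t/τ₁)). Tank 2 (τ₁ ≠ τ₂): C₂ = C_in[1 − (τ₁ e^(−t/τ₁) − τ₂ e^(−t/τ₂))/(τ₁ − τ₂)].
At t = 51.5: e^(−t/τ₁) = 0.20991, e^(−t/τ₂) = 0.089782.
C₂ = 4.10·[1 − (32.990·0.20991 − 21.366·0.089782)/(11.624)] = 4.10·0.56929 = 2.3341 mol/L.

2.33 mol/L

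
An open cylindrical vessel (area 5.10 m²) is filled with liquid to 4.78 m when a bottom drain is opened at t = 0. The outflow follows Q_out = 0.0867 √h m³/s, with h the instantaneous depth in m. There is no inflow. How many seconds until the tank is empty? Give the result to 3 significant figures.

257 s

With no inflow, A dh/dt = −0.0867 √h.
∫ h^(−1/2) dh = −(0.0867/A) ∫ dt, giving 2√h = 2√h₀ − (0.0867/A) t.
Set h = 0: 2√h₀ = (0.0867/A) t_empty ⇒ t_empty = 2A√h₀/0.0867.
t_empty = 2·5.10·√4.78/0.0867 = 10.200·2.1863/0.0867 = 257.21 s.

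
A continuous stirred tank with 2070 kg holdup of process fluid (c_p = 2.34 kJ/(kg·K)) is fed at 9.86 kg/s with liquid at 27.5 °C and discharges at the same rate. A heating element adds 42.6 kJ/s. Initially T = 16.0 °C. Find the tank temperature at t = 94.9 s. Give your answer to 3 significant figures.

20.9 °C

Heat balance on the well-mixed liquid: M c_p dT/dt = ṁ c_p (T_in − T) + 42.6.
τ = M/ṁ = 209.94 s; T_ss = T_in + Q̇/(ṁ c_p) = 27.5 + 42.6/(9.86·2.34) = 29.346 °C.
T approaches T_ss exponentially: T(t) = T_ss + (T₀ − T_ss) e^(−t/τ).
T(94.9) = 29.346 + (-13.346)·e^(−94.9/209.94) = 29.346 + (-13.346)·0.63633 = 20.854 °C.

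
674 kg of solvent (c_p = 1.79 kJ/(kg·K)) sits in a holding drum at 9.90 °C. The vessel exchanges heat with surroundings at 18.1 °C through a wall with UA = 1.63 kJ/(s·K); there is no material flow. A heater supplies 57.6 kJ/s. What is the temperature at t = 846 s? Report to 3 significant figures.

M c_p dT/dt = −UA(T − T_amb) + Q̇.
dT/dt = (T_ss − T)/τ with T_ss = T_amb + Q̇/UA = 18.1 + 57.6/1.63 = 53.437 °C, τ = M c_p/UA = 674·1.79/1.63 = 740.16 s.
T approaches T_ss exponentially: T(t) = T_ss + (T₀ − T_ss) e^(−t/τ).
T(846) = 53.437 + (-43.537)·0.31886 = 39.555 °C.

39.6 °C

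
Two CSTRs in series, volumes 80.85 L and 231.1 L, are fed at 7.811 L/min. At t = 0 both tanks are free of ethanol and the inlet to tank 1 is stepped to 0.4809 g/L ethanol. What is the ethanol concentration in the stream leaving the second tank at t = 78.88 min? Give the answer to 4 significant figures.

0.4296 g/L

Time constants: τᵢ = Vᵢ/Q for each well-mixed tank.
τ₁ = 80.85/7.811 = 10.3508 min; τ₂ = 231.1/7.811 = 29.5865 min.
Solving the cascade with C₁(0)=C₂(0)=0 gives C₂(t) = C_in[1 − (τ₁ e^(−t/τ₁) − τ₂ e^(−t/τ₂))/(τ₁ − τ₂)].
At t = 78.88: e^(−t/τ₁) = 0.000490210, e^(−t/τ₂) = 0.0695240.
C₂ = 0.4809·[1 − (10.3508·0.000490210 − 29.5865·0.0695240)/(-19.2357)] = 0.4809·0.893329 = 0.429602 g/L.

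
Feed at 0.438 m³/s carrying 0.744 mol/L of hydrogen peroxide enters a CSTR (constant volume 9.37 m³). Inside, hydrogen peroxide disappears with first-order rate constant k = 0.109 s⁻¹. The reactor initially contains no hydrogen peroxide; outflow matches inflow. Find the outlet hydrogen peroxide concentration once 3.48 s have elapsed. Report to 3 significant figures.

Species balance: V dC/dt = Q C_in − Q C − k V C.
dC/dt = (Q/V) C_in − (Q/V + k) C; effective rate a = Q/V + k = 0.046745 + 0.109 = 0.15574 s⁻¹.
C_ss = Q C_in/(Q + kV) = 0.22330 mol/L; C(t) = C_ss + (C₀ − C_ss) e^(−a t).
C(3.48) = 0.22330 + (-0.22330)·e^(−0.15574·3.48) = 0.22330 + (-0.22330)·0.58159 = 0.093432 mol/L.

0.0934 mol/L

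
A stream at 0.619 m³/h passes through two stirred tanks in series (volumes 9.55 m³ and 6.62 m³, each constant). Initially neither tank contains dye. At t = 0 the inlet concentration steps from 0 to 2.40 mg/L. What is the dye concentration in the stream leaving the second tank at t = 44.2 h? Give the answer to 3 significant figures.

Each tank obeys Vᵢ dCᵢ/dt = Q(Cᵢ₋₁ − Cᵢ), so τᵢ = Vᵢ/Q.
τ₁ = 9.55/0.619 = 15.428 h; τ₂ = 6.62/0.619 = 10.695 h.
Solving the cascade with C₁(0)=C₂(0)=0 gives C₂(t) = C_in[1 − (τ₁ e^(−t/τ₁) − τ₂ e^(−t/τ₂))/(τ₁ − τ₂)].
At t = 44.2: e^(−t/τ₁) = 0.056989, e^(−t/τ₂) = 0.016036.
C₂ = 2.40·[1 − (15.428·0.056989 − 10.695·0.016036)/(4.7334)] = 2.40·0.85048 = 2.0412 mg/L.

2.04 mg/L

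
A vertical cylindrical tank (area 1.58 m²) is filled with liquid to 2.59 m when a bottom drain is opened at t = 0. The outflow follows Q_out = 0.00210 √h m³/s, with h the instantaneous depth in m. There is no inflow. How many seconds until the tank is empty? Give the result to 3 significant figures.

Volume balance on the tank: A dh/dt = −0.00210 √h.
Separate and integrate: 2(√h − √h₀) = −(0.00210/A) t.
Tank is empty when √h = 0: t_empty = 2A√h₀/0.00210.
t_empty = 2·1.58·√2.59/0.00210 = 3.1600·1.6093/0.00210 = 2421.7 s.

2420 s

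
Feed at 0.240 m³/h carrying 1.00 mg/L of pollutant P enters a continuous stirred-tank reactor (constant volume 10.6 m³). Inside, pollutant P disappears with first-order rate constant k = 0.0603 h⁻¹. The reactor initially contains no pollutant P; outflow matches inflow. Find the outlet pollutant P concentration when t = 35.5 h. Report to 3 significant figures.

0.259 mg/L

V dC/dt = Q(C_in − C) − k V C.
dC/dt = (Q/V) C_in − (Q/V + k) C; effective rate a = Q/V + k = 0.022642 + 0.0603 = 0.082942 h⁻¹.
C_ss = Q C_in/(Q + kV) = 0.27298 mg/L; C(t) = C_ss + (C₀ − C_ss) e^(−a t).
C(35.5) = 0.27298 + (-0.27298)·e^(−0.082942·35.5) = 0.27298 + (-0.27298)·0.052632 = 0.25861 mg/L.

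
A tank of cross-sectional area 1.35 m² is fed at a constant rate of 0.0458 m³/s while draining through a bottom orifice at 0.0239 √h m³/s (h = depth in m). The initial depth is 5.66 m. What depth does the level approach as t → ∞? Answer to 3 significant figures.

3.67 m

A dh/dt = Q_in − 0.0239 √h. Steady state requires inflow = outflow:
Q_in = 0.0239 √h_ss ⇒ √h_ss = 0.0458/0.0239 = 1.9163.
h_ss = 1.9163² = 3.6723 m. (Since h₀ = 5.66 m > h_ss, the level will fall toward this value.)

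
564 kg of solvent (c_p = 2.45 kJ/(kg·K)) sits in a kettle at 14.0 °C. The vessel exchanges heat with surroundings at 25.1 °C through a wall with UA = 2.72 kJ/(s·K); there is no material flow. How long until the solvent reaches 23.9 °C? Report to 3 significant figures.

Energy balance: M c_p dT/dt = −UA(T − T_amb).
τ = M c_p/UA = 508.01 s; T_ss = T_amb = 25.100 °C.
T(t) = T_ss + (T₀ − T_ss)e^(−t/τ); set T = 23.9:
t = −τ ln[(T − T_ss)/(T₀ − T_ss)] = −508.01 · ln(0.10811) = 1130.1 s.

1130 s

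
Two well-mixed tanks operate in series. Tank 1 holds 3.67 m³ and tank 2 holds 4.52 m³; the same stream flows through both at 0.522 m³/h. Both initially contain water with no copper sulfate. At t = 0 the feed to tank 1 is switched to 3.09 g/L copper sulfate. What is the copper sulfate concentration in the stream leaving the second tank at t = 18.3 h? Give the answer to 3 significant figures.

Each tank obeys Vᵢ dCᵢ/dt = Q(Cᵢ₋₁ − Cᵢ), so τᵢ = Vᵢ/Q.
τ₁ = 3.67/0.522 = 7.0307 h; τ₂ = 4.52/0.522 = 8.6590 h.
Tank 1: C₁ = C_in(1 − e^(−t/τ₁)). Tank 2 (τ₁ ≠ τ₂): C₂ = C_in[1 − (τ₁ e^(−t/τ₁) − τ₂ e^(−t/τ₂))/(τ₁ − τ₂)].
At t = 18.3: e^(−t/τ₁) = 0.074059, e^(−t/τ₂) = 0.12083.
C₂ = 3.09·[1 − (7.0307·0.074059 − 8.6590·0.12083)/(-1.6284)] = 3.09·0.67725 = 2.0927 g/L.

2.09 g/L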